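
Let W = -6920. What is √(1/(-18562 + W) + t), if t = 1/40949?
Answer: I*√16139233219206/1043462418 ≈ 0.00385*I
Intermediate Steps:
t = 1/40949 ≈ 2.4421e-5
√(1/(-18562 + W) + t) = √(1/(-18562 - 6920) + 1/40949) = √(1/(-25482) + 1/40949) = √(-1/25482 + 1/40949) = √(-15467/1043462418) = I*√16139233219206/1043462418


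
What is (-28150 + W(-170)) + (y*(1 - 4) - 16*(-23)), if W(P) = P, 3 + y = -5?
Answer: -27928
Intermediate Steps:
y = -8 (y = -3 - 5 = -8)
(-28150 + W(-170)) + (y*(1 - 4) - 16*(-23)) = (-28150 - 170) + (-8*(1 - 4) - 16*(-23)) = -28320 + (-8*(-3) + 368) = -28320 + (24 + 368) = -28320 + 392 = -27928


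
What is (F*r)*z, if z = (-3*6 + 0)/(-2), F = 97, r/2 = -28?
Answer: -48888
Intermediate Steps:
r = -56 (r = 2*(-28) = -56)
z = 9 (z = (-18 + 0)*(-1/2) = -18*(-1/2) = 9)
(F*r)*z = (97*(-56))*9 = -5432*9 = -48888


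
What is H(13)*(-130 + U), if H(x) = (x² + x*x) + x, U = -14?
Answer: -50544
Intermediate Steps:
H(x) = x + 2*x² (H(x) = (x² + x²) + x = 2*x² + x = x + 2*x²)
H(13)*(-130 + U) = (13*(1 + 2*13))*(-130 - 14) = (13*(1 + 26))*(-144) = (13*27)*(-144) = 351*(-144) = -50544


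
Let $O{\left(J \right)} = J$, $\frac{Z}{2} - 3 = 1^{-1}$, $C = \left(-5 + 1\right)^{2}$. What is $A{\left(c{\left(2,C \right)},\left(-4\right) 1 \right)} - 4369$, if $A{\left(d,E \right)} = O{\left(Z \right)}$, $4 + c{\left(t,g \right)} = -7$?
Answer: $-4361$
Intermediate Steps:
$C = 16$ ($C = \left(-4\right)^{2} = 16$)
$c{\left(t,g \right)} = -11$ ($c{\left(t,g \right)} = -4 - 7 = -11$)
$Z = 8$ ($Z = 6 + \frac{2}{1} = 6 + 2 \cdot 1 = 6 + 2 = 8$)
$A{\left(d,E \right)} = 8$
$A{\left(c{\left(2,C \right)},\left(-4\right) 1 \right)} - 4369 = 8 - 4369 = -4361$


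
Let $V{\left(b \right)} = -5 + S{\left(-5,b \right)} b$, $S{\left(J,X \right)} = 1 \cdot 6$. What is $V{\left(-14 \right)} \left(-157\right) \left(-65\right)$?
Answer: $-908245$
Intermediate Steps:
$S{\left(J,X \right)} = 6$
$V{\left(b \right)} = -5 + 6 b$
$V{\left(-14 \right)} \left(-157\right) \left(-65\right) = \left(-5 + 6 \left(-14\right)\right) \left(-157\right) \left(-65\right) = \left(-5 - 84\right) \left(-157\right) \left(-65\right) = \left(-89\right) \left(-157\right) \left(-65\right) = 13973 \left(-65\right) = -908245$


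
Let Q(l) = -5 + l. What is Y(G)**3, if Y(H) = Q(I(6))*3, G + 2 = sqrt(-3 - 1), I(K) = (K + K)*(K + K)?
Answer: 72511713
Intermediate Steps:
I(K) = 4*K**2 (I(K) = (2*K)*(2*K) = 4*K**2)
G = -2 + 2*I (G = -2 + sqrt(-3 - 1) = -2 + sqrt(-4) = -2 + 2*I ≈ -2.0 + 2.0*I)
Y(H) = 417 (Y(H) = (-5 + 4*6**2)*3 = (-5 + 4*36)*3 = (-5 + 144)*3 = 139*3 = 417)
Y(G)**3 = 417**3 = 72511713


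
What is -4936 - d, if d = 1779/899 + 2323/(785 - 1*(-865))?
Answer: -7326839327/1483350 ≈ -4939.4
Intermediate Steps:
d = 5023727/1483350 (d = 1779*(1/899) + 2323/(785 + 865) = 1779/899 + 2323/1650 = 5023727/1483350 ≈ 3.3867)
-4936 - d = -4936 - 1*5023727/1483350 = -4936 - 5023727/1483350 = -7326839327/1483350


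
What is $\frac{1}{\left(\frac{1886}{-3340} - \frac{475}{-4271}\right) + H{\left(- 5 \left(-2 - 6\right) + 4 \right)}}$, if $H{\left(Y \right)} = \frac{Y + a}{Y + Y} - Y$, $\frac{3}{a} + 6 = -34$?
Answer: $- \frac{2510664640}{110354526267} \approx -0.022751$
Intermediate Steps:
$a = - \frac{3}{40}$ ($a = \frac{3}{-6 - 34} = \frac{3}{-40} = 3 \left(- \frac{1}{40}\right) = - \frac{3}{40} \approx -0.075$)
$H{\left(Y \right)} = - Y + \frac{- \frac{3}{40} + Y}{2 Y}$ ($H{\left(Y \right)} = \frac{Y - \frac{3}{40}}{Y + Y} - Y = \frac{- \frac{3}{40} + Y}{2 Y} - Y = - Y + \frac{- \frac{3}{40} + Y}{2 Y}$)
$\frac{1}{\left(\frac{1886}{-3340} - \frac{475}{-4271}\right) + H{\left(- 5 \left(-2 - 6\right) + 4 \right)}} = \frac{1}{\left(\frac{1886}{-3340} - \frac{475}{-4271}\right) - \left(\frac{7}{2} - 5 \left(-2 - 6\right) + \frac{3}{80 \left(- 5 \left(-2 - 6\right) + 4\right)}\right)} = \frac{1}{\left(1886 \left(- \frac{1}{3340}\right) - - \frac{475}{4271}\right) - \left(\frac{7}{2} - 5 \left(-2 - 6\right) + \frac{3}{80 \left(- 5 \left(-2 - 6\right) + 4\right)}\right)} = \frac{1}{\left(- \frac{943}{1670} + \frac{475}{4271}\right) - \left(\frac{7}{2} + 40 + \frac{3}{80 \left(\left(-5\right) \left(-8\right) + 4\right)}\right)} = \frac{1}{- \frac{3234303}{7132570} - \left(\frac{87}{2} + \frac{3}{80 \left(40 + 4\right)}\right)} = \frac{1}{- \frac{3234303}{7132570} - \left(\frac{87}{2} + \frac{3}{3520}\right)} = \frac{1}{- \frac{3234303}{7132570} - \frac{153123}{3520}} = \frac{1}{- \frac{110354526267}{2510664640}} = - \frac{2510664640}{110354526267}$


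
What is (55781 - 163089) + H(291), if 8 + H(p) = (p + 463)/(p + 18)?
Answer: -33159890/309 ≈ -1.0731e+5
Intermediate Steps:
H(p) = -8 + (463 + p)/(18 + p) (H(p) = -8 + (p + 463)/(p + 18) = -8 + (463 + p)/(18 + p))
(55781 - 163089) + H(291) = (55781 - 163089) + (319 - 7*291)/(18 + 291) = -107308 + (319 - 2037)/309 = -107308 + (1/309)*(-1718) = -107308 - 1718/309 = -33159890/309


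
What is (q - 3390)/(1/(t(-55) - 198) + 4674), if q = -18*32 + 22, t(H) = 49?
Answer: -587656/696425 ≈ -0.84382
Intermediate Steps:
q = -554 (q = -576 + 22 = -554)
(q - 3390)/(1/(t(-55) - 198) + 4674) = (-554 - 3390)/(1/(49 - 198) + 4674) = -3944/(1/(-149) + 4674) = -3944/(-1/149 + 4674) = -3944/696425/149 = -3944*149/696425 = -587656/696425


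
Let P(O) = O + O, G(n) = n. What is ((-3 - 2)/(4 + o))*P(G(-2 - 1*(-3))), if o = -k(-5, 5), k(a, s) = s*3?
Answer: 10/11 ≈ 0.90909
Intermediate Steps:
k(a, s) = 3*s
o = -15 (o = -3*5 = -1*15 = -15)
P(O) = 2*O
((-3 - 2)/(4 + o))*P(G(-2 - 1*(-3))) = ((-3 - 2)/(4 - 15))*(2*(-2 - 1*(-3))) = (-5/(-11))*(2*(-2 + 3)) = (-5*(-1/11))*(2*1) = (5/11)*2 = 10/11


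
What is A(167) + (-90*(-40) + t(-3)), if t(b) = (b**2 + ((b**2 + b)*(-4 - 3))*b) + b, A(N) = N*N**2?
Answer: 4661195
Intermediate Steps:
A(N) = N**3
t(b) = b + b**2 + b*(-7*b - 7*b**2) (t(b) = (b**2 + ((b + b**2)*(-7))*b) + b = (b**2 + (-7*b - 7*b**2)*b) + b = (b**2 + b*(-7*b - 7*b**2)) + b = b + b**2 + b*(-7*b - 7*b**2))
A(167) + (-90*(-40) + t(-3)) = 167**3 + (-90*(-40) - 3*(1 - 7*(-3)**2 - 6*(-3))) = 4657463 + (3600 - 3*(1 - 7*9 + 18)) = 4657463 + (3600 - 3*(1 - 63 + 18)) = 4657463 + (3600 - 3*(-44)) = 4657463 + (3600 + 132) = 4657463 + 3732 = 4661195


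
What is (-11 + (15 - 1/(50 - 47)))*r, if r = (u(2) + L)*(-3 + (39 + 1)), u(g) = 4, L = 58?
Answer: 25234/3 ≈ 8411.3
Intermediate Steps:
r = 2294 (r = (4 + 58)*(-3 + (39 + 1)) = 62*(-3 + 40) = 62*37 = 2294)
(-11 + (15 - 1/(50 - 47)))*r = (-11 + (15 - 1/(50 - 47)))*2294 = (-11 + (15 - 1/3))*2294 = (-11 + (15 - 1*⅓))*2294 = (-11 + (15 - ⅓))*2294 = (-11 + 44/3)*2294 = (11/3)*2294 = 25234/3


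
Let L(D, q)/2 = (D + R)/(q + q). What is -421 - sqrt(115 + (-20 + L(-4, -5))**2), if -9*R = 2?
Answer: -421 - sqrt(975919)/45 ≈ -442.95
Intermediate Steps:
R = -2/9 (R = -1/9*2 = -2/9 ≈ -0.22222)
L(D, q) = (-2/9 + D)/q (L(D, q) = 2*((D - 2/9)/(q + q)) = 2*((-2/9 + D)/((2*q))) = 2*((-2/9 + D)*(1/(2*q))) = 2*((-2/9 + D)/(2*q)) = (-2/9 + D)/q)
-421 - sqrt(115 + (-20 + L(-4, -5))**2) = -421 - sqrt(115 + (-20 + (-2/9 - 4)/(-5))**2) = -421 - sqrt(115 + (-20 - 1/5*(-38/9))**2) = -421 - sqrt(115 + (-20 + 38/45)**2) = -421 - sqrt(115 + (-862/45)**2) = -421 - sqrt(115 + 743044/2025) = -421 - sqrt(975919/2025) = -421 - sqrt(975919)/45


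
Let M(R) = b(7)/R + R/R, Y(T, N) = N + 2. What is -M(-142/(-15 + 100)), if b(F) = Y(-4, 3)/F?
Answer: -569/994 ≈ -0.57243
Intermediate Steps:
Y(T, N) = 2 + N
b(F) = 5/F (b(F) = (2 + 3)/F = 5/F)
M(R) = 1 + 5/(7*R) (M(R) = (5/7)/R + R/R = (5*(⅐))/R + 1 = 5/(7*R) + 1 = 1 + 5/(7*R))
-M(-142/(-15 + 100)) = -(5/7 - 142/(-15 + 100))/((-142/(-15 + 100))) = -(5/7 - 142/85)/((-142/85)) = -(5/7 - 142*1/85)/((-142*1/85)) = -(5/7 - 142/85)/(-142/85) = -(-85)*(-569)/(142*595) = -1*569/994 = -569/994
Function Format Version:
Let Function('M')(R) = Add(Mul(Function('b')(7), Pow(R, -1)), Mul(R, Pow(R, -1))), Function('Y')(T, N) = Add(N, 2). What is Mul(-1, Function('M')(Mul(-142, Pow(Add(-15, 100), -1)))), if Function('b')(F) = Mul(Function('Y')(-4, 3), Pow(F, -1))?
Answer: Rational(-569, 994) ≈ -0.57243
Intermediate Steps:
Function('Y')(T, N) = Add(2, N)
Function('b')(F) = Mul(5, Pow(F, -1)) (Function('b')(F) = Mul(Add(2, 3), Pow(F, -1)) = Mul(5, Pow(F, -1)))
Function('M')(R) = Add(1, Mul(Rational(5, 7), Pow(R, -1))) (Function('M')(R) = Add(Mul(Mul(5, Pow(7, -1)), Pow(R, -1)), Mul(R, Pow(R, -1))) = Add(Mul(Mul(5, Rational(1, 7)), Pow(R, -1)), 1) = Add(Mul(Rational(5, 7), Pow(R, -1)), 1) = Add(1, Mul(Rational(5, 7), Pow(R, -1))))
Mul(-1, Function('M')(Mul(-142, Pow(Add(-15, 100), -1)))) = Mul(-1, Mul(Pow(Mul(-142, Pow(Add(-15, 100), -1)), -1), Add(Rational(5, 7), Mul(-142, Pow(Add(-15, 100), -1))))) = Mul(-1, Mul(Pow(Mul(-142, Pow(85, -1)), -1), Add(Rational(5, 7), Mul(-142, Pow(85, -1))))) = Mul(-1, Mul(Pow(Mul(-142, Rational(1, 85)), -1), Add(Rational(5, 7), Mul(-142, Rational(1, 85))))) = Mul(-1, Mul(Pow(Rational(-142, 85), -1), Add(Rational(5, 7), Rational(-142, 85)))) = Mul(-1, Mul(Rational(-85, 142), Rational(-569, 595))) = Mul(-1, Rational(569, 994)) = Rational(-569, 994)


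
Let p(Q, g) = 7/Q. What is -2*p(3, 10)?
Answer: -14/3 ≈ -4.6667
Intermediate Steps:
-2*p(3, 10) = -14/3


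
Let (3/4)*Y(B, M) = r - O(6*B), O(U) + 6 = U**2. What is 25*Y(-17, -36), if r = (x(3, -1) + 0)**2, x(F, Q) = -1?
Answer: -1039700/3 ≈ -3.4657e+5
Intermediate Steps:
O(U) = -6 + U**2
r = 1 (r = (-1 + 0)**2 = (-1)**2 = 1)
Y(B, M) = 28/3 - 48*B**2 (Y(B, M) = 4*(1 - (-6 + (6*B)**2))/3 = 4*(1 - (-6 + 36*B**2))/3 = 4*(1 + (6 - 36*B**2))/3 = 4*(7 - 36*B**2)/3 = 28/3 - 48*B**2)
25*Y(-17, -36) = 25*(28/3 - 48*(-17)**2) = 25*(28/3 - 48*289) = 25*(28/3 - 13872) = 25*(-41588/3) = -1039700/3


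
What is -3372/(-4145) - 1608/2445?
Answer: 105292/675635 ≈ 0.15584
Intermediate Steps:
-3372/(-4145) - 1608/2445 = -3372*(-1/4145) - 1608*1/2445 = 3372/4145 - 536/815 = 105292/675635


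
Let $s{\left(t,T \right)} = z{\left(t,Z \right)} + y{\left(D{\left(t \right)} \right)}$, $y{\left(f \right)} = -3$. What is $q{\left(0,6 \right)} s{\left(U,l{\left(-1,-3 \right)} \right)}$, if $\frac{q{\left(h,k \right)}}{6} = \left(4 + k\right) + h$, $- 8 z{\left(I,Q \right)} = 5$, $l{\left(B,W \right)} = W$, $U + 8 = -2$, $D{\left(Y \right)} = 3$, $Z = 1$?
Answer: $- \frac{435}{2} \approx -217.5$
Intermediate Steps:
$U = -10$ ($U = -8 - 2 = -10$)
$z{\left(I,Q \right)} = - \frac{5}{8}$ ($z{\left(I,Q \right)} = \left(- \frac{1}{8}\right) 5 = - \frac{5}{8}$)
$q{\left(h,k \right)} = 24 + 6 h + 6 k$ ($q{\left(h,k \right)} = 6 \left(\left(4 + k\right) + h\right) = 6 \left(4 + h + k\right) = 24 + 6 h + 6 k$)
$s{\left(t,T \right)} = - \frac{29}{8}$ ($s{\left(t,T \right)} = - \frac{5}{8} - 3 = - \frac{29}{8}$)
$q{\left(0,6 \right)} s{\left(U,l{\left(-1,-3 \right)} \right)} = \left(24 + 6 \cdot 0 + 6 \cdot 6\right) \left(- \frac{29}{8}\right) = \left(24 + 0 + 36\right) \left(- \frac{29}{8}\right) = 60 \left(- \frac{29}{8}\right) = - \frac{435}{2}$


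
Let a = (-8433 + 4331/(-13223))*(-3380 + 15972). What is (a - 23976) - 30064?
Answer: -1404897473800/13223 ≈ -1.0625e+8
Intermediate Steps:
a = -1404182902880/13223 (a = (-8433 + 4331*(-1/13223))*12592 = (-8433 - 4331/13223)*12592 = -111513890/13223*12592 = -1404182902880/13223 ≈ -1.0619e+8)
(a - 23976) - 30064 = (-1404182902880/13223 - 23976) - 30064 = -1404499937528/13223 - 30064 = -1404897473800/13223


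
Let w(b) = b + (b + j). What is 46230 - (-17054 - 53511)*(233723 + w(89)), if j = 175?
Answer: 16517619170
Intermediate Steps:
w(b) = 175 + 2*b (w(b) = b + (b + 175) = b + (175 + b) = 175 + 2*b)
46230 - (-17054 - 53511)*(233723 + w(89)) = 46230 - (-17054 - 53511)*(233723 + (175 + 2*89)) = 46230 - (-70565)*(233723 + (175 + 178)) = 46230 - (-70565)*(233723 + 353) = 46230 - (-70565)*234076 = 46230 - 1*(-16517572940) = 46230 + 16517572940 = 16517619170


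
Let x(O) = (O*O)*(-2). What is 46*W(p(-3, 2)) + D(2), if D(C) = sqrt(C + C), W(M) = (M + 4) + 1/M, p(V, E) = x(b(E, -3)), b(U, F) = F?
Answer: -5801/9 ≈ -644.56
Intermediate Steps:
x(O) = -2*O**2 (x(O) = O**2*(-2) = -2*O**2)
p(V, E) = -18 (p(V, E) = -2*(-3)**2 = -2*9 = -18)
W(M) = 4 + M + 1/M (W(M) = (4 + M) + 1/M = 4 + M + 1/M)
D(C) = sqrt(2)*sqrt(C) (D(C) = sqrt(2*C) = sqrt(2)*sqrt(C))
46*W(p(-3, 2)) + D(2) = 46*(4 - 18 + 1/(-18)) + sqrt(2)*sqrt(2) = 46*(4 - 18 - 1/18) + 2 = 46*(-253/18) + 2 = -5819/9 + 2 = -5801/9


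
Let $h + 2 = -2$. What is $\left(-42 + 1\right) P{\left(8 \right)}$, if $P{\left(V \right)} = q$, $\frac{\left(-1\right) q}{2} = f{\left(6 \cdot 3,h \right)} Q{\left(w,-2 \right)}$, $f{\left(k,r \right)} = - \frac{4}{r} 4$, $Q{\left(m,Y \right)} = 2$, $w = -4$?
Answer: $656$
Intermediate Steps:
$h = -4$ ($h = -2 - 2 = -4$)
$f{\left(k,r \right)} = - \frac{16}{r}$
$q = -16$ ($q = - 2 - \frac{16}{-4} \cdot 2 = - 2 \left(-16\right) \left(- \frac{1}{4}\right) 2 = - 2 \cdot 4 \cdot 2 = \left(-2\right) 8 = -16$)
$P{\left(V \right)} = -16$
$\left(-42 + 1\right) P{\left(8 \right)} = \left(-42 + 1\right) \left(-16\right) = \left(-41\right) \left(-16\right) = 656$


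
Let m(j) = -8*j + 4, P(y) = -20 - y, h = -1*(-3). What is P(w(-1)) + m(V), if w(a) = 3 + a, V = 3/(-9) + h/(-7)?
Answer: -250/21 ≈ -11.905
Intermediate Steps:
h = 3
V = -16/21 (V = 3/(-9) + 3/(-7) = 3*(-⅑) + 3*(-⅐) = -⅓ - 3/7 = -16/21 ≈ -0.76190)
m(j) = 4 - 8*j
P(w(-1)) + m(V) = (-20 - (3 - 1)) + (4 - 8*(-16/21)) = (-20 - 1*2) + (4 + 128/21) = (-20 - 2) + 212/21 = -22 + 212/21 = -250/21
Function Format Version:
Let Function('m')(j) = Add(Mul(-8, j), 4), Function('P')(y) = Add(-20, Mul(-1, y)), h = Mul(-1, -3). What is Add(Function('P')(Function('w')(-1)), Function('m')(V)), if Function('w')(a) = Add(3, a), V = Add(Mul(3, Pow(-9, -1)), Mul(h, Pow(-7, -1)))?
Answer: Rational(-250, 21) ≈ -11.905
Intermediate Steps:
h = 3
V = Rational(-16, 21) (V = Add(Mul(3, Pow(-9, -1)), Mul(3, Pow(-7, -1))) = Add(Mul(3, Rational(-1, 9)), Mul(3, Rational(-1, 7))) = Add(Rational(-1, 3), Rational(-3, 7)) = Rational(-16, 21) ≈ -0.76190)
Function('m')(j) = Add(4, Mul(-8, j))
Add(Function('P')(Function('w')(-1)), Function('m')(V)) = Add(Add(-20, Mul(-1, Add(3, -1))), Add(4, Mul(-8, Rational(-16, 21)))) = Add(Add(-20, Mul(-1, 2)), Add(4, Rational(128, 21))) = Add(Add(-20, -2), Rational(212, 21)) = Add(-22, Rational(212, 21)) = Rational(-250, 21)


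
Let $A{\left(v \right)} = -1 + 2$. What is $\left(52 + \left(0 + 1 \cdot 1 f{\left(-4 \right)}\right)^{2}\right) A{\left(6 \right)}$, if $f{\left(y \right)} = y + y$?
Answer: $116$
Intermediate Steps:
$f{\left(y \right)} = 2 y$
$A{\left(v \right)} = 1$
$\left(52 + \left(0 + 1 \cdot 1 f{\left(-4 \right)}\right)^{2}\right) A{\left(6 \right)} = \left(52 + \left(0 + 1 \cdot 1 \cdot 2 \left(-4\right)\right)^{2}\right) 1 = \left(52 + \left(0 + 1 \left(-8\right)\right)^{2}\right) 1 = \left(52 + \left(0 - 8\right)^{2}\right) 1 = \left(52 + \left(-8\right)^{2}\right) 1 = \left(52 + 64\right) 1 = 116 \cdot 1 = 116$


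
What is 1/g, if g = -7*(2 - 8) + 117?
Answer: 1/159 ≈ 0.0062893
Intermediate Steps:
g = 159 (g = -7*(-6) + 117 = 42 + 117 = 159)
1/g = 1/159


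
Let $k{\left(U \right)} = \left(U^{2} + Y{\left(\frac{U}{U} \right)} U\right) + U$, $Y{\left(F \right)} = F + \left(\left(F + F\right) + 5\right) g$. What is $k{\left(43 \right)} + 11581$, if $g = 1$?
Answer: $13817$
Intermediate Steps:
$Y{\left(F \right)} = 5 + 3 F$ ($Y{\left(F \right)} = F + \left(\left(F + F\right) + 5\right) 1 = F + \left(2 F + 5\right) 1 = F + \left(5 + 2 F\right) 1 = F + \left(5 + 2 F\right) = 5 + 3 F$)
$k{\left(U \right)} = U^{2} + 9 U$ ($k{\left(U \right)} = \left(U^{2} + \left(5 + 3 \frac{U}{U}\right) U\right) + U = \left(U^{2} + \left(5 + 3 \cdot 1\right) U\right) + U = \left(U^{2} + \left(5 + 3\right) U\right) + U = \left(U^{2} + 8 U\right) + U = U^{2} + 9 U$)
$k{\left(43 \right)} + 11581 = 43 \left(9 + 43\right) + 11581 = 43 \cdot 52 + 11581 = 2236 + 11581 = 13817$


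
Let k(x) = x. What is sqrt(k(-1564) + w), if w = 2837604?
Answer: 2*sqrt(709010) ≈ 1684.1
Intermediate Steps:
sqrt(k(-1564) + w) = sqrt(-1564 + 2837604) = sqrt(2836040) = 2*sqrt(709010)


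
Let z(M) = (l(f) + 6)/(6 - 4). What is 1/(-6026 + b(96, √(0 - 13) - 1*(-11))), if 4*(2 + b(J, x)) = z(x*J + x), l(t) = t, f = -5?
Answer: -8/48223 ≈ -0.00016590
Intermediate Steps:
z(M) = ½ (z(M) = (-5 + 6)/(6 - 4) = 1/2 = 1*(½) = ½)
b(J, x) = -15/8 (b(J, x) = -2 + (¼)*(½) = -2 + ⅛ = -15/8)
1/(-6026 + b(96, √(0 - 13) - 1*(-11))) = 1/(-6026 - 15/8) = 1/(-48223/8) = -8/48223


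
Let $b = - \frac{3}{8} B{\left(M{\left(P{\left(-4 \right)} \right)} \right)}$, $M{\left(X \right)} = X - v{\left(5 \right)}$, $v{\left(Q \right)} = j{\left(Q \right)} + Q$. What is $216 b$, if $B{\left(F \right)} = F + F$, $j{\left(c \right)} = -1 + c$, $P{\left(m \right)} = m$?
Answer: $2106$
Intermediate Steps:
$v{\left(Q \right)} = -1 + 2 Q$ ($v{\left(Q \right)} = \left(-1 + Q\right) + Q = -1 + 2 Q$)
$M{\left(X \right)} = -9 + X$ ($M{\left(X \right)} = X - \left(-1 + 2 \cdot 5\right) = X - \left(-1 + 10\right) = X - 9 = -9 + X$)
$B{\left(F \right)} = 2 F$
$b = \frac{39}{4}$ ($b = - \frac{3}{8} \cdot 2 \left(-9 - 4\right) = \left(-3\right) \frac{1}{8} \cdot 2 \left(-13\right) = \left(- \frac{3}{8}\right) \left(-26\right) = \frac{39}{4} \approx 9.75$)
$216 b = 216 \cdot \frac{39}{4} = 2106$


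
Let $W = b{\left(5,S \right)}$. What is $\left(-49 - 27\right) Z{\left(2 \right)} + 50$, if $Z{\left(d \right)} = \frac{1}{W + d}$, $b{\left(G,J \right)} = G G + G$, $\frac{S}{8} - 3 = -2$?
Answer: $\frac{381}{8} \approx 47.625$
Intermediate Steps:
$S = 8$ ($S = 24 + 8 \left(-2\right) = 24 - 16 = 8$)
$b{\left(G,J \right)} = G + G^{2}$ ($b{\left(G,J \right)} = G^{2} + G = G + G^{2}$)
$W = 30$ ($W = 5 \left(1 + 5\right) = 5 \cdot 6 = 30$)
$Z{\left(d \right)} = \frac{1}{30 + d}$
$\left(-49 - 27\right) Z{\left(2 \right)} + 50 = \frac{-49 - 27}{30 + 2} + 50 = - \frac{76}{32} + 50 = \left(-76\right) \frac{1}{32} + 50 = - \frac{19}{8} + 50 = \frac{381}{8}$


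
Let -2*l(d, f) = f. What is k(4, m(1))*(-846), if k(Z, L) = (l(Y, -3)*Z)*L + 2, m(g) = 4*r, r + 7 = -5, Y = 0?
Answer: 241956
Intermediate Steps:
r = -12 (r = -7 - 5 = -12)
l(d, f) = -f/2
m(g) = -48 (m(g) = 4*(-12) = -48)
k(Z, L) = 2 + 3*L*Z/2 (k(Z, L) = ((-½*(-3))*Z)*L + 2 = (3*Z/2)*L + 2 = 3*L*Z/2 + 2 = 2 + 3*L*Z/2)
k(4, m(1))*(-846) = (2 + (3/2)*(-48)*4)*(-846) = (2 - 288)*(-846) = -286*(-846) = 241956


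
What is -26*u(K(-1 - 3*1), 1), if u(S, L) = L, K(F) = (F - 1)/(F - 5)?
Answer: -26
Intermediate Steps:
K(F) = (-1 + F)/(-5 + F)
-26*u(K(-1 - 3*1), 1) = -26*1 = -26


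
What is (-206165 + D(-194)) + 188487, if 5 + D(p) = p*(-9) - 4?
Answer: -15941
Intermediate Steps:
D(p) = -9 - 9*p (D(p) = -5 + (p*(-9) - 4) = -5 + (-9*p - 4) = -5 + (-4 - 9*p) = -9 - 9*p)
(-206165 + D(-194)) + 188487 = (-206165 + (-9 - 9*(-194))) + 188487 = (-206165 + (-9 + 1746)) + 188487 = (-206165 + 1737) + 188487 = -204428 + 188487 = -15941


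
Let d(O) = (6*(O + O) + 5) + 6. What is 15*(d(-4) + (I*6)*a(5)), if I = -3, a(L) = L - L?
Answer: -555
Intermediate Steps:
a(L) = 0
d(O) = 11 + 12*O (d(O) = (6*(2*O) + 5) + 6 = (12*O + 5) + 6 = (5 + 12*O) + 6 = 11 + 12*O)
15*(d(-4) + (I*6)*a(5)) = 15*((11 + 12*(-4)) - 3*6*0) = 15*((11 - 48) - 18*0) = 15*(-37 + 0) = 15*(-37) = -555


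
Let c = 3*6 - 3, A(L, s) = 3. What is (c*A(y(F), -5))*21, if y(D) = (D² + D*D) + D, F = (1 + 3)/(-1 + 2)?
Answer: 945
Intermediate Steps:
F = 4 (F = 4/1 = 4*1 = 4)
y(D) = D + 2*D² (y(D) = (D² + D²) + D = 2*D² + D = D + 2*D²)
c = 15 (c = 18 - 3 = 15)
(c*A(y(F), -5))*21 = (15*3)*21 = 45*21 = 945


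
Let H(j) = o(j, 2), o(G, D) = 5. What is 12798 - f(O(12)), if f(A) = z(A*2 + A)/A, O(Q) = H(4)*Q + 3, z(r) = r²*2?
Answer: 11664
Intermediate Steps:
H(j) = 5
z(r) = 2*r²
O(Q) = 3 + 5*Q (O(Q) = 5*Q + 3 = 3 + 5*Q)
f(A) = 18*A (f(A) = (2*(A*2 + A)²)/A = (2*(2*A + A)²)/A = (2*(3*A)²)/A = (2*(9*A²))/A = (18*A²)/A = 18*A)
12798 - f(O(12)) = 12798 - 18*(3 + 5*12) = 12798 - 18*(3 + 60) = 12798 - 18*63 = 12798 - 1*1134 = 12798 - 1134 = 11664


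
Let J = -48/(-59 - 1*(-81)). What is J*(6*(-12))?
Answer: 1728/11 ≈ 157.09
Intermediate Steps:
J = -24/11 (J = -48/(-59 + 81) = -48/22 = -48*1/22 = -24/11 ≈ -2.1818)
J*(6*(-12)) = -144*(-12)/11 = -24/11*(-72) = 1728/11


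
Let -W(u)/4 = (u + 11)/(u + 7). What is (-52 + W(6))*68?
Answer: -50592/13 ≈ -3891.7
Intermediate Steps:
W(u) = -4*(11 + u)/(7 + u) (W(u) = -4*(u + 11)/(u + 7) = -4*(11 + u)/(7 + u))
(-52 + W(6))*68 = (-52 + 4*(-11 - 1*6)/(7 + 6))*68 = (-52 + 4*(-11 - 6)/13)*68 = (-52 + 4*(1/13)*(-17))*68 = (-52 - 68/13)*68 = -744/13*68 = -50592/13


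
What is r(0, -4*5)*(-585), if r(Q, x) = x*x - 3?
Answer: -232245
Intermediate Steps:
r(Q, x) = -3 + x² (r(Q, x) = x² - 3 = -3 + x²)
r(0, -4*5)*(-585) = (-3 + (-4*5)²)*(-585) = (-3 + (-20)²)*(-585) = (-3 + 400)*(-585) = 397*(-585) = -232245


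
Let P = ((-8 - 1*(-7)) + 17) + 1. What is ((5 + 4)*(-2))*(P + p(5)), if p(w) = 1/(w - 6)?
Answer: -288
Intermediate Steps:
P = 17 (P = ((-8 + 7) + 17) + 1 = (-1 + 17) + 1 = 16 + 1 = 17)
p(w) = 1/(-6 + w)
((5 + 4)*(-2))*(P + p(5)) = ((5 + 4)*(-2))*(17 + 1/(-6 + 5)) = (9*(-2))*(17 + 1/(-1)) = -18*(17 - 1) = -18*16 = -288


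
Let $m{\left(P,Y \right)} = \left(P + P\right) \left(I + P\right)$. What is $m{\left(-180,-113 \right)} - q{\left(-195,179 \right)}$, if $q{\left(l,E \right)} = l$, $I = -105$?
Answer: $102795$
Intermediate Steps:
$m{\left(P,Y \right)} = 2 P \left(-105 + P\right)$ ($m{\left(P,Y \right)} = \left(P + P\right) \left(-105 + P\right) = 2 P \left(-105 + P\right)$)
$m{\left(-180,-113 \right)} - q{\left(-195,179 \right)} = 2 \left(-180\right) \left(-105 - 180\right) - -195 = 2 \left(-180\right) \left(-285\right) + 195 = 102600 + 195 = 102795$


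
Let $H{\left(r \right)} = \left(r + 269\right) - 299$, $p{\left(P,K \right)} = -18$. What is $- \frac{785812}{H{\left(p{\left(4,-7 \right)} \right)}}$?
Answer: $\frac{196453}{12} \approx 16371.0$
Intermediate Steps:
$H{\left(r \right)} = -30 + r$ ($H{\left(r \right)} = \left(269 + r\right) - 299 = -30 + r$)
$- \frac{785812}{H{\left(p{\left(4,-7 \right)} \right)}} = - \frac{785812}{-30 - 18} = - \frac{785812}{-48} = \left(-785812\right) \left(- \frac{1}{48}\right) = \frac{196453}{12}$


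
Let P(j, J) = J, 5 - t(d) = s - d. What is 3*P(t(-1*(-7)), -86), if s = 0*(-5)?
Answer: -258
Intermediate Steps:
s = 0
t(d) = 5 + d (t(d) = 5 - (0 - d) = 5 - (-1)*d = 5 + d)
3*P(t(-1*(-7)), -86) = 3*(-86) = -258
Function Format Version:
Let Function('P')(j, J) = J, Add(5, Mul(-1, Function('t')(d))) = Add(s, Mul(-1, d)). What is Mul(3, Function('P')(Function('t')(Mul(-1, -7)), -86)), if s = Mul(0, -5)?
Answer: -258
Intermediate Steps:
s = 0
Function('t')(d) = Add(5, d) (Function('t')(d) = Add(5, Mul(-1, Add(0, Mul(-1, d)))) = Add(5, Mul(-1, Mul(-1, d))) = Add(5, d))
Mul(3, Function('P')(Function('t')(Mul(-1, -7)), -86)) = Mul(3, -86) = -258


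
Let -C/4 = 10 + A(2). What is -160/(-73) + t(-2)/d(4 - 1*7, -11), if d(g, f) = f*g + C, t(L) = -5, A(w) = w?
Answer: 553/219 ≈ 2.5251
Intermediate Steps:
C = -48 (C = -4*(10 + 2) = -4*12 = -48)
d(g, f) = -48 + f*g (d(g, f) = f*g - 48 = -48 + f*g)
-160/(-73) + t(-2)/d(4 - 1*7, -11) = -160/(-73) - 5/(-48 - 11*(4 - 1*7)) = -160*(-1/73) - 5/(-48 - 11*(4 - 7)) = 160/73 - 5/(-48 - 11*(-3)) = 160/73 - 5/(-48 + 33) = 160/73 - 5/(-15) = 160/73 - 5*(-1/15) = 160/73 + ⅓ = 553/219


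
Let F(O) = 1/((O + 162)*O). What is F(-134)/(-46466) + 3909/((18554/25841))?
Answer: 8805278741432581/1617356187664 ≈ 5444.2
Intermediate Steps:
F(O) = 1/(O*(162 + O)) (F(O) = 1/((162 + O)*O) = 1/(O*(162 + O)))
F(-134)/(-46466) + 3909/((18554/25841)) = (1/((-134)*(162 - 134)))/(-46466) + 3909/((18554/25841)) = -1/134/28*(-1/46466) + 3909/((18554*(1/25841))) = -1/134*1/28*(-1/46466) + 3909/(18554/25841) = -1/3752*(-1/46466) + 3909*(25841/18554) = 1/174340432 + 101012469/18554 = 8805278741432581/1617356187664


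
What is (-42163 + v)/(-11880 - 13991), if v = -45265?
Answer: 87428/25871 ≈ 3.3794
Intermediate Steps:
(-42163 + v)/(-11880 - 13991) = (-42163 - 45265)/(-11880 - 13991) = -87428/(-25871) = -87428*(-1/25871) = 87428/25871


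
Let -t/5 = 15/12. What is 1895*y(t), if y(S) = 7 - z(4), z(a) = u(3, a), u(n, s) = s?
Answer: 5685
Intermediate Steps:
t = -25/4 (t = -75/12 = -5*5/4 = -25/4 ≈ -6.2500)
z(a) = a
y(S) = 3 (y(S) = 7 - 1*4 = 7 - 4 = 3)
1895*y(t) = 1895*3 = 5685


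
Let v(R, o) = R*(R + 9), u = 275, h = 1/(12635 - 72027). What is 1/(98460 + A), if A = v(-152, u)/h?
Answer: -1/1290846052 ≈ -7.7469e-10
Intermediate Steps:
h = -1/59392 (h = 1/(-59392) = -1/59392 ≈ -1.6837e-5)
v(R, o) = R*(9 + R)
A = -1290944512 (A = (-152*(9 - 152))/(-1/59392) = -152*(-143)*(-59392) = 21736*(-59392) = -1290944512)
1/(98460 + A) = 1/(98460 - 1290944512) = 1/(-1290846052) = -1/1290846052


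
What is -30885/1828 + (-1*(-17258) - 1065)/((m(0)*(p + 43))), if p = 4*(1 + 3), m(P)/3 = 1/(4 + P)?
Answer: 112936571/323556 ≈ 349.05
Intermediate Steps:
m(P) = 3/(4 + P)
p = 16 (p = 4*4 = 16)
-30885/1828 + (-1*(-17258) - 1065)/((m(0)*(p + 43))) = -30885/1828 + (-1*(-17258) - 1065)/(((3/(4 + 0))*(16 + 43))) = -30885*1/1828 + (17258 - 1065)/(((3/4)*59)) = -30885/1828 + 16193/(((3*(¼))*59)) = -30885/1828 + 16193/(((¾)*59)) = -30885/1828 + 16193/(177/4) = -30885/1828 + 16193*(4/177) = -30885/1828 + 64772/177 = 112936571/323556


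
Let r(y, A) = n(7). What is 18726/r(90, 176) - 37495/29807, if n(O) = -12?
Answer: -93102637/59614 ≈ -1561.8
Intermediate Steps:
r(y, A) = -12
18726/r(90, 176) - 37495/29807 = 18726/(-12) - 37495/29807 = 18726*(-1/12) - 37495*1/29807 = -3121/2 - 37495/29807 = -93102637/59614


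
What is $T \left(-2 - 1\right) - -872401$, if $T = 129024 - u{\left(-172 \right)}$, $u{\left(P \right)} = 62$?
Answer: $485515$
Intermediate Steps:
$T = 128962$ ($T = 129024 - 62 = 128962$)
$T \left(-2 - 1\right) - -872401 = 128962 \left(-2 - 1\right) - -872401 = 128962 \left(-3\right) + 872401 = -386886 + 872401 = 485515$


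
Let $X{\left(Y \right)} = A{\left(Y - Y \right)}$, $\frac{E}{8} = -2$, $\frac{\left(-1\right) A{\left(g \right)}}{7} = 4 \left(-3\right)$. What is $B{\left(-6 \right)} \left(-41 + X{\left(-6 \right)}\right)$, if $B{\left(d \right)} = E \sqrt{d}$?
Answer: $- 688 i \sqrt{6} \approx - 1685.2 i$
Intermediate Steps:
$A{\left(g \right)} = 84$ ($A{\left(g \right)} = - 7 \cdot 4 \left(-3\right) = \left(-7\right) \left(-12\right) = 84$)
$E = -16$ ($E = 8 \left(-2\right) = -16$)
$X{\left(Y \right)} = 84$
$B{\left(d \right)} = - 16 \sqrt{d}$
$B{\left(-6 \right)} \left(-41 + X{\left(-6 \right)}\right) = - 16 \sqrt{-6} \left(-41 + 84\right) = - 16 i \sqrt{6} \cdot 43 = - 688 i \sqrt{6}$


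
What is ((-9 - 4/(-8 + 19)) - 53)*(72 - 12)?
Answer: -41160/11 ≈ -3741.8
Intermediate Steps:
((-9 - 4/(-8 + 19)) - 53)*(72 - 12) = ((-9 - 4/11) - 53)*60 = (-103/11 - 53)*60 = -686/11*60 = -41160/11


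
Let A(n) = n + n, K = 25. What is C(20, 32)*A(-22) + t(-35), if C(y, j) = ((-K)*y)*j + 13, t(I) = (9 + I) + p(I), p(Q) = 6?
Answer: 703408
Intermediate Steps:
A(n) = 2*n
t(I) = 15 + I (t(I) = (9 + I) + 6 = 15 + I)
C(y, j) = 13 - 25*j*y (C(y, j) = ((-1*25)*y)*j + 13 = (-25*y)*j + 13 = -25*j*y + 13 = 13 - 25*j*y)
C(20, 32)*A(-22) + t(-35) = (13 - 25*32*20)*(2*(-22)) + (15 - 35) = (13 - 16000)*(-44) - 20 = -15987*(-44) - 20 = 703428 - 20 = 703408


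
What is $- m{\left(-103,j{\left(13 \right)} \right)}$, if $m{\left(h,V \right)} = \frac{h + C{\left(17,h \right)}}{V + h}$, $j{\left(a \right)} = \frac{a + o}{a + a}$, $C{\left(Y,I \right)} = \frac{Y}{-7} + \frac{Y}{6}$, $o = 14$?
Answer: $- \frac{56017}{55671} \approx -1.0062$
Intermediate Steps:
$C{\left(Y,I \right)} = \frac{Y}{42}$ ($C{\left(Y,I \right)} = Y \left(- \frac{1}{7}\right) + Y \frac{1}{6} = - \frac{Y}{7} + \frac{Y}{6} = \frac{Y}{42}$)
$j{\left(a \right)} = \frac{14 + a}{2 a}$ ($j{\left(a \right)} = \frac{a + 14}{a + a} = \frac{14 + a}{2 a}$)
$m{\left(h,V \right)} = \frac{\frac{17}{42} + h}{V + h}$ ($m{\left(h,V \right)} = \frac{h + \frac{1}{42} \cdot 17}{V + h} = \frac{h + \frac{17}{42}}{V + h} = \frac{\frac{17}{42} + h}{V + h}$)
$- m{\left(-103,j{\left(13 \right)} \right)} = - \frac{\frac{17}{42} - 103}{\frac{14 + 13}{2 \cdot 13} - 103} = - \frac{-4309}{\left(\frac{1}{2} \cdot \frac{1}{13} \cdot 27 - 103\right) 42} = - \frac{-4309}{\left(\frac{27}{26} - 103\right) 42} = - \frac{-4309}{\left(- \frac{2651}{26}\right) 42} = - \frac{\left(-26\right) \left(-4309\right)}{2651 \cdot 42} = \left(-1\right) \frac{56017}{55671} = - \frac{56017}{55671}$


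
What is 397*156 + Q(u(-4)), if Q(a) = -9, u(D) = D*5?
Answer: 61923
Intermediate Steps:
u(D) = 5*D
397*156 + Q(u(-4)) = 397*156 - 9 = 61932 - 9 = 61923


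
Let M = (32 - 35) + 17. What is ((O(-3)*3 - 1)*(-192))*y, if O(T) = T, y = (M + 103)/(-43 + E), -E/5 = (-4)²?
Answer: -74880/41 ≈ -1826.3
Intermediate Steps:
M = 14 (M = -3 + 17 = 14)
E = -80 (E = -5*(-4)² = -5*16 = -80)
y = -39/41 (y = (14 + 103)/(-43 - 80) = 117/(-123) = 117*(-1/123) = -39/41 ≈ -0.95122)
((O(-3)*3 - 1)*(-192))*y = ((-3*3 - 1)*(-192))*(-39/41) = ((-9 - 1)*(-192))*(-39/41) = -10*(-192)*(-39/41) = 1920*(-39/41) = -74880/41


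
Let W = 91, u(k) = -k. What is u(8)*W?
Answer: -728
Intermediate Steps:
u(8)*W = -1*8*91 = -8*91 = -728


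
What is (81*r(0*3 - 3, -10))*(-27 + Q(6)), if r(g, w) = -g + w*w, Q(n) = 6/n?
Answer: -216918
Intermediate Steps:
r(g, w) = w² - g (r(g, w) = -g + w² = w² - g)
(81*r(0*3 - 3, -10))*(-27 + Q(6)) = (81*((-10)² - (0*3 - 3)))*(-27 + 6/6) = (81*(100 - (0 - 3)))*(-27 + 6*(⅙)) = (81*(100 - 1*(-3)))*(-27 + 1) = (81*(100 + 3))*(-26) = (81*103)*(-26) = 8343*(-26) = -216918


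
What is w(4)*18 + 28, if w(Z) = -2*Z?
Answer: -116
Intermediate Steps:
w(4)*18 + 28 = -2*4*18 + 28 = -8*18 + 28 = -144 + 28 = -116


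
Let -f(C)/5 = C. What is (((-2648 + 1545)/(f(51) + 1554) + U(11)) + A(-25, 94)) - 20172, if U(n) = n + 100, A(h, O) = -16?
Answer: -26081126/1299 ≈ -20078.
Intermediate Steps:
f(C) = -5*C
U(n) = 100 + n
(((-2648 + 1545)/(f(51) + 1554) + U(11)) + A(-25, 94)) - 20172 = (((-2648 + 1545)/(-5*51 + 1554) + (100 + 11)) - 16) - 20172 = ((-1103/(-255 + 1554) + 111) - 16) - 20172 = ((-1103/1299 + 111) - 16) - 20172 = (143086/1299 - 16) - 20172 = 122302/1299 - 20172 = -26081126/1299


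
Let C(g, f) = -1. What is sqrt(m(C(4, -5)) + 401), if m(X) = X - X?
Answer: sqrt(401) ≈ 20.025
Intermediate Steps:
m(X) = 0
sqrt(m(C(4, -5)) + 401) = sqrt(0 + 401) = sqrt(401)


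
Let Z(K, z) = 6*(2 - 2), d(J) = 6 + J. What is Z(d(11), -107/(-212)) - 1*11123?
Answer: -11123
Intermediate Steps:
Z(K, z) = 0 (Z(K, z) = 6*0 = 0)
Z(d(11), -107/(-212)) - 1*11123 = 0 - 1*11123 = 0 - 11123 = -11123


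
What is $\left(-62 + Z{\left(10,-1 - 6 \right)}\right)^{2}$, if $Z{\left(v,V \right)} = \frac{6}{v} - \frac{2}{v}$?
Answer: $\frac{94864}{25} \approx 3794.6$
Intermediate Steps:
$Z{\left(v,V \right)} = \frac{4}{v}$
$\left(-62 + Z{\left(10,-1 - 6 \right)}\right)^{2} = \left(-62 + \frac{4}{10}\right)^{2} = \left(-62 + 4 \cdot \frac{1}{10}\right)^{2} = \left(-62 + \frac{2}{5}\right)^{2} = \left(- \frac{308}{5}\right)^{2} = \frac{94864}{25}$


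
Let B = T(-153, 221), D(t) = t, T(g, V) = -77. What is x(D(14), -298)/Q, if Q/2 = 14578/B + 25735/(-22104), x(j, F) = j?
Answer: -11914056/324213707 ≈ -0.036748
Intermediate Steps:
B = -77
Q = -324213707/851004 (Q = 2*(14578/(-77) + 25735/(-22104)) = 2*(14578*(-1/77) + 25735*(-1/22104)) = 2*(-14578/77 - 25735/22104) = 2*(-324213707/1702008) = -324213707/851004 ≈ -380.98)
x(D(14), -298)/Q = 14/(-324213707/851004) = 14*(-851004/324213707) = -11914056/324213707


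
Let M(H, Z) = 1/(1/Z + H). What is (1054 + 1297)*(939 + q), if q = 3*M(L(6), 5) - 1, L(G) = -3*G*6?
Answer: 1188588017/539 ≈ 2.2052e+6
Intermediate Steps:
L(G) = -18*G
M(H, Z) = 1/(H + 1/Z)
q = -554/539 (q = 3*(5/(1 - 18*6*5)) - 1 = 3*(5/(1 - 108*5)) - 1 = 3*(5/(1 - 540)) - 1 = 3*(5/(-539)) - 1 = 3*(5*(-1/539)) - 1 = 3*(-5/539) - 1 = -15/539 - 1 = -554/539 ≈ -1.0278)
(1054 + 1297)*(939 + q) = (1054 + 1297)*(939 - 554/539) = 2351*(505567/539) = 1188588017/539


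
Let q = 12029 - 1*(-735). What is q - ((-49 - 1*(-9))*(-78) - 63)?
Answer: 9707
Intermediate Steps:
q = 12764 (q = 12029 + 735 = 12764)
q - ((-49 - 1*(-9))*(-78) - 63) = 12764 - ((-49 - 1*(-9))*(-78) - 63) = 12764 - ((-49 + 9)*(-78) - 63) = 12764 - (-40*(-78) - 63) = 12764 - (3120 - 63) = 12764 - 1*3057 = 12764 - 3057 = 9707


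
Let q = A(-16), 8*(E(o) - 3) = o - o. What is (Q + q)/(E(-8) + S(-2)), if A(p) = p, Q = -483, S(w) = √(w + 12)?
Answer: 1497 - 499*√10 ≈ -80.977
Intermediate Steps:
E(o) = 3 (E(o) = 3 + (o - o)/8 = 3 + (⅛)*0 = 3 + 0 = 3)
S(w) = √(12 + w)
q = -16
(Q + q)/(E(-8) + S(-2)) = (-483 - 16)/(3 + √(12 - 2)) = -499/(3 + √10)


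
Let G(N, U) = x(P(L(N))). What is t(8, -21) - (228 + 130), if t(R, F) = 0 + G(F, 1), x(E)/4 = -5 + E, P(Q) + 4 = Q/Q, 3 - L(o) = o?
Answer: -390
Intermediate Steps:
L(o) = 3 - o
P(Q) = -3 (P(Q) = -4 + Q/Q = -4 + 1 = -3)
x(E) = -20 + 4*E (x(E) = 4*(-5 + E) = -20 + 4*E)
G(N, U) = -32 (G(N, U) = -20 + 4*(-3) = -20 - 12 = -32)
t(R, F) = -32 (t(R, F) = 0 - 32 = -32)
t(8, -21) - (228 + 130) = -32 - (228 + 130) = -32 - 1*358 = -32 - 358 = -390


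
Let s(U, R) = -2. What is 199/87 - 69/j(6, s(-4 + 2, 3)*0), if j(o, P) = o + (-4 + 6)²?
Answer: -4013/870 ≈ -4.6126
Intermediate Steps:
j(o, P) = 4 + o (j(o, P) = o + 2² = o + 4 = 4 + o)
199/87 - 69/j(6, s(-4 + 2, 3)*0) = 199/87 - 69/(4 + 6) = 199*(1/87) - 69/10 = 199/87 - 69*⅒ = 199/87 - 69/10 = -4013/870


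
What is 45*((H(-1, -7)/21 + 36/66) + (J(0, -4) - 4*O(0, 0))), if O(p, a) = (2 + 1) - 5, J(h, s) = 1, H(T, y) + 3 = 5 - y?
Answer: 34560/77 ≈ 448.83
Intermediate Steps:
H(T, y) = 2 - y (H(T, y) = -3 + (5 - y) = 2 - y)
O(p, a) = -2 (O(p, a) = 3 - 5 = -2)
45*((H(-1, -7)/21 + 36/66) + (J(0, -4) - 4*O(0, 0))) = 45*(((2 - 1*(-7))/21 + 36/66) + (1 - 4*(-2))) = 45*(((2 + 7)*(1/21) + 36*(1/66)) + (1 + 8)) = 45*((9*(1/21) + 6/11) + 9) = 45*((3/7 + 6/11) + 9) = 45*(75/77 + 9) = 45*(768/77) = 34560/77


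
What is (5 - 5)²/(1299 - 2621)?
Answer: 0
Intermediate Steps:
(5 - 5)²/(1299 - 2621) = 0²/(-1322) = -1/1322*0 = 0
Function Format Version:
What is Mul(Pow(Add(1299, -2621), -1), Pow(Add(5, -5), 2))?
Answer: 0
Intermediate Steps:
Mul(Pow(Add(1299, -2621), -1), Pow(Add(5, -5), 2)) = Mul(Pow(-1322, -1), Pow(0, 2)) = Mul(Rational(-1, 1322), 0) = 0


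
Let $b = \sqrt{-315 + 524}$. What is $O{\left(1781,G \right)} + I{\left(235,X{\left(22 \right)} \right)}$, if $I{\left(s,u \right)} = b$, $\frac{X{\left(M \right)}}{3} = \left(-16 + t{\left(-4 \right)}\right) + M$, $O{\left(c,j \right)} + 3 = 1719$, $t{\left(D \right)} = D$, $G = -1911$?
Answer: $1716 + \sqrt{209} \approx 1730.5$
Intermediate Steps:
$O{\left(c,j \right)} = 1716$ ($O{\left(c,j \right)} = -3 + 1719 = 1716$)
$b = \sqrt{209} \approx 14.457$
$X{\left(M \right)} = -60 + 3 M$ ($X{\left(M \right)} = 3 \left(\left(-16 - 4\right) + M\right) = 3 \left(-20 + M\right) = -60 + 3 M$)
$I{\left(s,u \right)} = \sqrt{209}$
$O{\left(1781,G \right)} + I{\left(235,X{\left(22 \right)} \right)} = 1716 + \sqrt{209}$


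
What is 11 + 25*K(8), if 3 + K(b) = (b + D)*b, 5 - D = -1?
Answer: 2736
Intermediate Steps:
D = 6 (D = 5 - 1*(-1) = 5 + 1 = 6)
K(b) = -3 + b*(6 + b) (K(b) = -3 + (b + 6)*b = -3 + (6 + b)*b = -3 + b*(6 + b))
11 + 25*K(8) = 11 + 25*(-3 + 8² + 6*8) = 11 + 25*(-3 + 64 + 48) = 11 + 25*109 = 11 + 2725 = 2736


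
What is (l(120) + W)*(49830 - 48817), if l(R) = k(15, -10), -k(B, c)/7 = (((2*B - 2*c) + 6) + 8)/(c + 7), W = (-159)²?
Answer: 77282783/3 ≈ 2.5761e+7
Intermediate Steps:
W = 25281
k(B, c) = -7*(14 - 2*c + 2*B)/(7 + c) (k(B, c) = -7*(((2*B - 2*c) + 6) + 8)/(c + 7) = -7*(((-2*c + 2*B) + 6) + 8)/(7 + c) = -7*((6 - 2*c + 2*B) + 8)/(7 + c) = -7*(14 - 2*c + 2*B)/(7 + c))
l(R) = 448/3 (l(R) = 14*(-7 - 10 - 1*15)/(7 - 10) = 14*(-7 - 10 - 15)/(-3) = 14*(-⅓)*(-32) = 448/3)
(l(120) + W)*(49830 - 48817) = (448/3 + 25281)*(49830 - 48817) = (76291/3)*1013 = 77282783/3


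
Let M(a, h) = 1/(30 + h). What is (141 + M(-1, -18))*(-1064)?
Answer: -450338/3 ≈ -1.5011e+5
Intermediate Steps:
(141 + M(-1, -18))*(-1064) = (141 + 1/(30 - 18))*(-1064) = (141 + 1/12)*(-1064) = (1693/12)*(-1064) = -450338/3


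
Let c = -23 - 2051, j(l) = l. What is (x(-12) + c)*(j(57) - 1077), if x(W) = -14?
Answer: 2129760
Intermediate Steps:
c = -2074
(x(-12) + c)*(j(57) - 1077) = (-14 - 2074)*(57 - 1077) = -2088*(-1020) = 2129760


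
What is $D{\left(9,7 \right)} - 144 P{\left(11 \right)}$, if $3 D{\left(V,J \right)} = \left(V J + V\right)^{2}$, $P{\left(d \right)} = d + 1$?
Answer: $0$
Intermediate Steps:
$P{\left(d \right)} = 1 + d$
$D{\left(V,J \right)} = \frac{\left(V + J V\right)^{2}}{3}$ ($D{\left(V,J \right)} = \frac{\left(V J + V\right)^{2}}{3} = \frac{\left(J V + V\right)^{2}}{3} = \frac{\left(V + J V\right)^{2}}{3}$)
$D{\left(9,7 \right)} - 144 P{\left(11 \right)} = \frac{9^{2} \left(1 + 7\right)^{2}}{3} - 144 \left(1 + 11\right) = \frac{1}{3} \cdot 81 \cdot 8^{2} - 1728 = \frac{1}{3} \cdot 81 \cdot 64 - 1728 = 1728 - 1728 = 0$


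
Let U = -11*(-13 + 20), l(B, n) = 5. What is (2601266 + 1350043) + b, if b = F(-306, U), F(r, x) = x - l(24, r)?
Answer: 3951227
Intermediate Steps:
U = -77 (U = -11*7 = -77)
F(r, x) = -5 + x (F(r, x) = x - 1*5 = x - 5 = -5 + x)
b = -82 (b = -5 - 77 = -82)
(2601266 + 1350043) + b = (2601266 + 1350043) - 82 = 3951309 - 82 = 3951227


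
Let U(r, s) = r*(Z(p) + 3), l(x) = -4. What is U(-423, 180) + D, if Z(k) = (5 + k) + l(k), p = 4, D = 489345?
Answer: 485961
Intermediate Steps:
Z(k) = 1 + k (Z(k) = (5 + k) - 4 = 1 + k)
U(r, s) = 8*r (U(r, s) = r*((1 + 4) + 3) = r*(5 + 3) = r*8 = 8*r)
U(-423, 180) + D = 8*(-423) + 489345 = -3384 + 489345 = 485961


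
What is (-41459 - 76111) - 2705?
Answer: -120275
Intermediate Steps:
(-41459 - 76111) - 2705 = -117570 - 2705 = -120275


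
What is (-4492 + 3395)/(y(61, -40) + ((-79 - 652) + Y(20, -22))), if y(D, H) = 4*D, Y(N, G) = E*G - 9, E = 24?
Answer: 1097/1024 ≈ 1.0713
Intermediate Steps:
Y(N, G) = -9 + 24*G (Y(N, G) = 24*G - 9 = -9 + 24*G)
(-4492 + 3395)/(y(61, -40) + ((-79 - 652) + Y(20, -22))) = (-4492 + 3395)/(4*61 + ((-79 - 652) + (-9 + 24*(-22)))) = -1097/(244 + (-731 + (-9 - 528))) = -1097/(244 + (-731 - 537)) = -1097/(244 - 1268) = -1097/(-1024) = -1097*(-1/1024) = 1097/1024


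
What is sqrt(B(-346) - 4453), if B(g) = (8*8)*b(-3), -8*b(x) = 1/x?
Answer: 13*I*sqrt(237)/3 ≈ 66.711*I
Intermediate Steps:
b(x) = -1/(8*x)
B(g) = 8/3 (B(g) = (8*8)*(-1/8/(-3)) = 64*(-1/8*(-1/3)) = 64*(1/24) = 8/3)
sqrt(B(-346) - 4453) = sqrt(8/3 - 4453) = sqrt(-13351/3) = 13*I*sqrt(237)/3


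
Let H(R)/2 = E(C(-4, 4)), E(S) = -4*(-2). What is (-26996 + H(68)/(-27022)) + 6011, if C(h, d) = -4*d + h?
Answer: -283528343/13511 ≈ -20985.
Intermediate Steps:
C(h, d) = h - 4*d
E(S) = 8
H(R) = 16 (H(R) = 2*8 = 16)
(-26996 + H(68)/(-27022)) + 6011 = (-26996 + 16/(-27022)) + 6011 = (-26996 + 16*(-1/27022)) + 6011 = (-26996 - 8/13511) + 6011 = -364742964/13511 + 6011 = -283528343/13511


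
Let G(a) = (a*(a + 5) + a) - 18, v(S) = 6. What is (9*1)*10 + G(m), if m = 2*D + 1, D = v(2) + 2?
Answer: 463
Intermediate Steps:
D = 8 (D = 6 + 2 = 8)
m = 17 (m = 2*8 + 1 = 16 + 1 = 17)
G(a) = -18 + a + a*(5 + a) (G(a) = (a*(5 + a) + a) - 18 = (a + a*(5 + a)) - 18 = -18 + a + a*(5 + a))
(9*1)*10 + G(m) = (9*1)*10 + (-18 + 17² + 6*17) = 9*10 + (-18 + 289 + 102) = 90 + 373 = 463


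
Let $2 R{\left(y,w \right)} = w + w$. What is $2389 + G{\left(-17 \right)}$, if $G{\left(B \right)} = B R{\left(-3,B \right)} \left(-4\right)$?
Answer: $1233$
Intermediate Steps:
$R{\left(y,w \right)} = w$ ($R{\left(y,w \right)} = \frac{w + w}{2} = \frac{2 w}{2} = w$)
$G{\left(B \right)} = - 4 B^{2}$ ($G{\left(B \right)} = B B \left(-4\right) = B^{2} \left(-4\right) = - 4 B^{2}$)
$2389 + G{\left(-17 \right)} = 2389 - 4 \left(-17\right)^{2} = 2389 - 1156 = 1233$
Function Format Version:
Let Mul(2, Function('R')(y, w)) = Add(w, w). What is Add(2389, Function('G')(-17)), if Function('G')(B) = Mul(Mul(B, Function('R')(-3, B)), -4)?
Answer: 1233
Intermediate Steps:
Function('R')(y, w) = w (Function('R')(y, w) = Mul(Rational(1, 2), Add(w, w)) = Mul(Rational(1, 2), Mul(2, w)) = w)
Function('G')(B) = Mul(-4, Pow(B, 2)) (Function('G')(B) = Mul(Mul(B, B), -4) = Mul(Pow(B, 2), -4) = Mul(-4, Pow(B, 2)))
Add(2389, Function('G')(-17)) = Add(2389, Mul(-4, Pow(-17, 2))) = Add(2389, Mul(-4, 289)) = Add(2389, -1156) = 1233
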